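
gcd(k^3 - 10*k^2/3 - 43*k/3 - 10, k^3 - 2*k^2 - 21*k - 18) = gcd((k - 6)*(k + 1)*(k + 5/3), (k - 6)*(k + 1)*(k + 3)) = k^2 - 5*k - 6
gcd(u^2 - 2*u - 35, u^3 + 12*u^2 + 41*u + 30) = u + 5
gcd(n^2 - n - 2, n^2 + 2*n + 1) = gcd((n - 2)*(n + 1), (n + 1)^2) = n + 1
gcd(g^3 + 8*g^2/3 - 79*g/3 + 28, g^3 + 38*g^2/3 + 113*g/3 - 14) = g + 7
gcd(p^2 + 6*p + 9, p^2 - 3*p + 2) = 1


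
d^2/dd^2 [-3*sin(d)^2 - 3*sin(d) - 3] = 3*sin(d) - 6*cos(2*d)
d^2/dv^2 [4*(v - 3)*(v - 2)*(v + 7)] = 24*v + 16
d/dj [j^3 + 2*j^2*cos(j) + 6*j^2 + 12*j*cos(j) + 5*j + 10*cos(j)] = -2*j^2*sin(j) + 3*j^2 - 12*j*sin(j) + 4*j*cos(j) + 12*j - 10*sin(j) + 12*cos(j) + 5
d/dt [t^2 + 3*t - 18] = 2*t + 3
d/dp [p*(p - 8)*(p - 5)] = 3*p^2 - 26*p + 40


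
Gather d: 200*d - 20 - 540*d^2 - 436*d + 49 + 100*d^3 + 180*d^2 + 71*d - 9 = 100*d^3 - 360*d^2 - 165*d + 20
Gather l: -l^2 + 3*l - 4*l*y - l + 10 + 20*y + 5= -l^2 + l*(2 - 4*y) + 20*y + 15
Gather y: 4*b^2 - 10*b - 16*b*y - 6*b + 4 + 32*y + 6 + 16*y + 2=4*b^2 - 16*b + y*(48 - 16*b) + 12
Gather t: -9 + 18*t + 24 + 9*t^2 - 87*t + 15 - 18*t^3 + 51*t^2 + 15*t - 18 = -18*t^3 + 60*t^2 - 54*t + 12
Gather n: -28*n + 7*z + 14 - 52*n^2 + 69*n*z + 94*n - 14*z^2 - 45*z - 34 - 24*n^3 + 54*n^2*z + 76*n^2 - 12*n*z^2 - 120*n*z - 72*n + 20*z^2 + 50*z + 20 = -24*n^3 + n^2*(54*z + 24) + n*(-12*z^2 - 51*z - 6) + 6*z^2 + 12*z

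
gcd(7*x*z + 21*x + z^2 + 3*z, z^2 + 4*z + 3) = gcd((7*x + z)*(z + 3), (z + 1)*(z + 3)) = z + 3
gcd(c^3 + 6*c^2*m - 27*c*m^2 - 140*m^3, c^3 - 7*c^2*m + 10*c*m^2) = c - 5*m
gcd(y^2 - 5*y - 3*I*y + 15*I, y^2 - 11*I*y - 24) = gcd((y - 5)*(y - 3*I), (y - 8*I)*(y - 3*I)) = y - 3*I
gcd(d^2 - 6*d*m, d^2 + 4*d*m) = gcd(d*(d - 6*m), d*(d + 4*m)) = d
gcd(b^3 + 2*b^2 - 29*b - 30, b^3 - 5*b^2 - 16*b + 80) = b - 5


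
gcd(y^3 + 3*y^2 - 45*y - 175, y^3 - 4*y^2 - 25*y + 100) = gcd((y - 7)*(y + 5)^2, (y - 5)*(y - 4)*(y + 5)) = y + 5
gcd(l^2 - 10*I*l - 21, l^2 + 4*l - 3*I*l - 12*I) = l - 3*I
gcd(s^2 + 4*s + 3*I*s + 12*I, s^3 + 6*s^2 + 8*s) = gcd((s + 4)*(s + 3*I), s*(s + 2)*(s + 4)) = s + 4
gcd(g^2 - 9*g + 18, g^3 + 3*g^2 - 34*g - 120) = g - 6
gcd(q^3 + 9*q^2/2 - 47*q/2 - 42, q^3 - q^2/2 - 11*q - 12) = q^2 - 5*q/2 - 6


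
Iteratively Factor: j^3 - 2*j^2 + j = (j)*(j^2 - 2*j + 1) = j*(j - 1)*(j - 1)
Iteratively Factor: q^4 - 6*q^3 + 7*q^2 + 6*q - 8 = (q - 2)*(q^3 - 4*q^2 - q + 4) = (q - 2)*(q + 1)*(q^2 - 5*q + 4) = (q - 4)*(q - 2)*(q + 1)*(q - 1)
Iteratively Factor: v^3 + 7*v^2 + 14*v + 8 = (v + 4)*(v^2 + 3*v + 2) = (v + 1)*(v + 4)*(v + 2)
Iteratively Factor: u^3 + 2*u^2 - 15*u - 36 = (u - 4)*(u^2 + 6*u + 9) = (u - 4)*(u + 3)*(u + 3)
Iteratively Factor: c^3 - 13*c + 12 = (c - 1)*(c^2 + c - 12) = (c - 3)*(c - 1)*(c + 4)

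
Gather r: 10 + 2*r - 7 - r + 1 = r + 4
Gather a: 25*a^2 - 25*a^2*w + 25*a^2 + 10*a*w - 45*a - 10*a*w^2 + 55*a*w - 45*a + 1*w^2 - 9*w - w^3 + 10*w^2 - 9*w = a^2*(50 - 25*w) + a*(-10*w^2 + 65*w - 90) - w^3 + 11*w^2 - 18*w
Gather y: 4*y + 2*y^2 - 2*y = 2*y^2 + 2*y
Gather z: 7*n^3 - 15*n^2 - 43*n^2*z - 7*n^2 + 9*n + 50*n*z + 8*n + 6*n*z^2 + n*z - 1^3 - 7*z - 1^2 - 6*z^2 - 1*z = 7*n^3 - 22*n^2 + 17*n + z^2*(6*n - 6) + z*(-43*n^2 + 51*n - 8) - 2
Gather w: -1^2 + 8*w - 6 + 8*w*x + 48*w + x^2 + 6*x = w*(8*x + 56) + x^2 + 6*x - 7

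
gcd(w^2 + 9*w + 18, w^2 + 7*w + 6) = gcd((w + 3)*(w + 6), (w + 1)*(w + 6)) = w + 6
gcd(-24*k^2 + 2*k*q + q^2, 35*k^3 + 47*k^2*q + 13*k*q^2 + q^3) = 1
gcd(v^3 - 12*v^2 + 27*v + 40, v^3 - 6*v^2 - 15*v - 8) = v^2 - 7*v - 8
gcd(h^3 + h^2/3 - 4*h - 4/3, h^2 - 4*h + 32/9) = 1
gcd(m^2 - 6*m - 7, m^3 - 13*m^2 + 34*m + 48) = m + 1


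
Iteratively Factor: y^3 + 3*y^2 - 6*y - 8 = (y + 1)*(y^2 + 2*y - 8) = (y - 2)*(y + 1)*(y + 4)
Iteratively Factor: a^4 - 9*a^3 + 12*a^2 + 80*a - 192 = (a - 4)*(a^3 - 5*a^2 - 8*a + 48) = (a - 4)^2*(a^2 - a - 12) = (a - 4)^3*(a + 3)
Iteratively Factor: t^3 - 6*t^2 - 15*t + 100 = (t + 4)*(t^2 - 10*t + 25) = (t - 5)*(t + 4)*(t - 5)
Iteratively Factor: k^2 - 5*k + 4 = (k - 4)*(k - 1)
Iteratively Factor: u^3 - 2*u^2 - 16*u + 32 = (u - 4)*(u^2 + 2*u - 8) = (u - 4)*(u - 2)*(u + 4)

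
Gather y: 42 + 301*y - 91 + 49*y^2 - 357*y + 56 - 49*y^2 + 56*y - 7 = 0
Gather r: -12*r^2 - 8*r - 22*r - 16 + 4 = -12*r^2 - 30*r - 12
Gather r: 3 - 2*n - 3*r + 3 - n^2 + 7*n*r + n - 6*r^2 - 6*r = -n^2 - n - 6*r^2 + r*(7*n - 9) + 6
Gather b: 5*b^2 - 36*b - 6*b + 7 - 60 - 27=5*b^2 - 42*b - 80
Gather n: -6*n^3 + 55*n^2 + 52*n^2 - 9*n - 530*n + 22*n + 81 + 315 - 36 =-6*n^3 + 107*n^2 - 517*n + 360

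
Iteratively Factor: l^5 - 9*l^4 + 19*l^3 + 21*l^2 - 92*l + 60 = (l - 2)*(l^4 - 7*l^3 + 5*l^2 + 31*l - 30) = (l - 3)*(l - 2)*(l^3 - 4*l^2 - 7*l + 10) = (l - 5)*(l - 3)*(l - 2)*(l^2 + l - 2) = (l - 5)*(l - 3)*(l - 2)*(l + 2)*(l - 1)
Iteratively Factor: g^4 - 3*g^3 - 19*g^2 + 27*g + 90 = (g - 5)*(g^3 + 2*g^2 - 9*g - 18) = (g - 5)*(g + 3)*(g^2 - g - 6) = (g - 5)*(g - 3)*(g + 3)*(g + 2)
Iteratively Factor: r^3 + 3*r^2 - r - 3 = (r + 1)*(r^2 + 2*r - 3) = (r + 1)*(r + 3)*(r - 1)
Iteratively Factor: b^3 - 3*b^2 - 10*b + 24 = (b + 3)*(b^2 - 6*b + 8) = (b - 2)*(b + 3)*(b - 4)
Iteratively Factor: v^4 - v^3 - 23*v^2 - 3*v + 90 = (v + 3)*(v^3 - 4*v^2 - 11*v + 30) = (v + 3)^2*(v^2 - 7*v + 10) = (v - 5)*(v + 3)^2*(v - 2)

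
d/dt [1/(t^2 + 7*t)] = (-2*t - 7)/(t^2*(t + 7)^2)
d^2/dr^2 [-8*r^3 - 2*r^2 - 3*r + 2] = -48*r - 4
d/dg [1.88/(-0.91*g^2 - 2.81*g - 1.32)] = (3.4216*g + 5.2828)/(0.91*g^2 + 2.81*g + 1.32)^2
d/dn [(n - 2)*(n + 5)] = 2*n + 3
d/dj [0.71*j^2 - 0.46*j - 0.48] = 1.42*j - 0.46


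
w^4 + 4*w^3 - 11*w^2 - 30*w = w*(w - 3)*(w + 2)*(w + 5)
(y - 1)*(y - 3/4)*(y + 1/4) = y^3 - 3*y^2/2 + 5*y/16 + 3/16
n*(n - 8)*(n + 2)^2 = n^4 - 4*n^3 - 28*n^2 - 32*n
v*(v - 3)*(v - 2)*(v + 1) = v^4 - 4*v^3 + v^2 + 6*v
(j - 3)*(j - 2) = j^2 - 5*j + 6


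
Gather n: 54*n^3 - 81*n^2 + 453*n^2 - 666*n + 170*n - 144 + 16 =54*n^3 + 372*n^2 - 496*n - 128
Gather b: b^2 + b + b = b^2 + 2*b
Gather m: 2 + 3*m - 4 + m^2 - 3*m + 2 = m^2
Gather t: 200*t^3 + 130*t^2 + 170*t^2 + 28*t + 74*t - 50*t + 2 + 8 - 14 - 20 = 200*t^3 + 300*t^2 + 52*t - 24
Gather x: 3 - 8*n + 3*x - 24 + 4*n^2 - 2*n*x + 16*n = 4*n^2 + 8*n + x*(3 - 2*n) - 21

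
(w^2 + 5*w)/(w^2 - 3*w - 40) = w/(w - 8)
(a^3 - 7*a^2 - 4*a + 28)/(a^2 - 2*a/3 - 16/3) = 3*(a^2 - 9*a + 14)/(3*a - 8)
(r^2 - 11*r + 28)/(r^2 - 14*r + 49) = (r - 4)/(r - 7)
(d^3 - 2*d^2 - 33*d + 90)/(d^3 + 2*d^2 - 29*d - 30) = (d - 3)/(d + 1)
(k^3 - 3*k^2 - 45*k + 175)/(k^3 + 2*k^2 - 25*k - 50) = (k^2 + 2*k - 35)/(k^2 + 7*k + 10)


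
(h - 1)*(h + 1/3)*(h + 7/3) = h^3 + 5*h^2/3 - 17*h/9 - 7/9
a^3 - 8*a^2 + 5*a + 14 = (a - 7)*(a - 2)*(a + 1)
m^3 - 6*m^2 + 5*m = m*(m - 5)*(m - 1)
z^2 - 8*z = z*(z - 8)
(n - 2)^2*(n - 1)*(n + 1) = n^4 - 4*n^3 + 3*n^2 + 4*n - 4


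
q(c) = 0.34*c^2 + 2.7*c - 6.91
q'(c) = 0.68*c + 2.7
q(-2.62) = -11.65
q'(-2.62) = 0.92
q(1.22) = -3.11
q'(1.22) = 3.53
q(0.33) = -5.98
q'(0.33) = 2.92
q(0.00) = -6.91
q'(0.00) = 2.70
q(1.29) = -2.86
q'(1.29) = 3.58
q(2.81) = 3.36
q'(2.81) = 4.61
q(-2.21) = -11.22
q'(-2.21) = 1.20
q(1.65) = -1.53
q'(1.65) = 3.82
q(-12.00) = 9.65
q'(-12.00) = -5.46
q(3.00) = 4.25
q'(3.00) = 4.74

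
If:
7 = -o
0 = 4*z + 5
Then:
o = -7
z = -5/4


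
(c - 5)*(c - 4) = c^2 - 9*c + 20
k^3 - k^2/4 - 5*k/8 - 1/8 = (k - 1)*(k + 1/4)*(k + 1/2)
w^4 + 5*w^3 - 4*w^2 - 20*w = w*(w - 2)*(w + 2)*(w + 5)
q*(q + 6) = q^2 + 6*q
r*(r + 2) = r^2 + 2*r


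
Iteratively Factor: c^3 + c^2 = (c)*(c^2 + c) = c^2*(c + 1)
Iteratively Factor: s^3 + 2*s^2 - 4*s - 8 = (s + 2)*(s^2 - 4) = (s - 2)*(s + 2)*(s + 2)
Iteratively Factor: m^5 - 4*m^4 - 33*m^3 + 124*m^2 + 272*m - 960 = (m - 5)*(m^4 + m^3 - 28*m^2 - 16*m + 192) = (m - 5)*(m + 4)*(m^3 - 3*m^2 - 16*m + 48) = (m - 5)*(m + 4)^2*(m^2 - 7*m + 12) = (m - 5)*(m - 3)*(m + 4)^2*(m - 4)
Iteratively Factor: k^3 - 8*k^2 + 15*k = (k - 5)*(k^2 - 3*k) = (k - 5)*(k - 3)*(k)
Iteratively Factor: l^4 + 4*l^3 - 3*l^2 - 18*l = (l - 2)*(l^3 + 6*l^2 + 9*l) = (l - 2)*(l + 3)*(l^2 + 3*l) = l*(l - 2)*(l + 3)*(l + 3)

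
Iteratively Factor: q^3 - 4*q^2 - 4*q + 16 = (q - 2)*(q^2 - 2*q - 8) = (q - 4)*(q - 2)*(q + 2)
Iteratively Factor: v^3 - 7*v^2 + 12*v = (v - 4)*(v^2 - 3*v) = (v - 4)*(v - 3)*(v)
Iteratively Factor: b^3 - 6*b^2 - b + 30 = (b + 2)*(b^2 - 8*b + 15) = (b - 5)*(b + 2)*(b - 3)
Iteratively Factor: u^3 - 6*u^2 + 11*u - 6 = (u - 1)*(u^2 - 5*u + 6) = (u - 2)*(u - 1)*(u - 3)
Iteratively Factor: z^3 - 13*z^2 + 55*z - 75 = (z - 5)*(z^2 - 8*z + 15) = (z - 5)^2*(z - 3)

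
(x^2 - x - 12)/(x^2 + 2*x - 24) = (x + 3)/(x + 6)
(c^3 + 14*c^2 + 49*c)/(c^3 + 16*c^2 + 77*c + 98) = c/(c + 2)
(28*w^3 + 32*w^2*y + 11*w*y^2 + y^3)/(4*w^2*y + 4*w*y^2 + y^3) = (7*w + y)/y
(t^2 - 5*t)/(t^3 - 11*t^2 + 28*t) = (t - 5)/(t^2 - 11*t + 28)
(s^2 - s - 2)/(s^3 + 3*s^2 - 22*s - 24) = (s - 2)/(s^2 + 2*s - 24)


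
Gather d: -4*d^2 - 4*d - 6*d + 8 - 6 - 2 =-4*d^2 - 10*d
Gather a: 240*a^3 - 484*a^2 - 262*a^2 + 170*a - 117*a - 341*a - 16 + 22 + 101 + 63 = 240*a^3 - 746*a^2 - 288*a + 170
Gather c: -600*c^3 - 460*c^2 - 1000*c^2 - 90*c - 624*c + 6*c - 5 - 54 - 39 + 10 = -600*c^3 - 1460*c^2 - 708*c - 88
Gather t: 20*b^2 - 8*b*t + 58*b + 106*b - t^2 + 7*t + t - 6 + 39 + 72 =20*b^2 + 164*b - t^2 + t*(8 - 8*b) + 105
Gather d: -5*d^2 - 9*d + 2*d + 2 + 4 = -5*d^2 - 7*d + 6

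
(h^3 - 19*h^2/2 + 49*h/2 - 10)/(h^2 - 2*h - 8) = (2*h^2 - 11*h + 5)/(2*(h + 2))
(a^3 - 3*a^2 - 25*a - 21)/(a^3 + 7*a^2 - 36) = (a^2 - 6*a - 7)/(a^2 + 4*a - 12)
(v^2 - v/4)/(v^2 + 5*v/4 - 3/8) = 2*v/(2*v + 3)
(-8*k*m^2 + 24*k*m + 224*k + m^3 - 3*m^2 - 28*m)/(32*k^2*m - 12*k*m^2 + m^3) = (-m^2 + 3*m + 28)/(m*(4*k - m))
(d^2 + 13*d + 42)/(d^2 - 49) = (d + 6)/(d - 7)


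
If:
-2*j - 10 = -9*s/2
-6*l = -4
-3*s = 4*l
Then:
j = -7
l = 2/3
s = -8/9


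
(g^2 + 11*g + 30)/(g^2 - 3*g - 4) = (g^2 + 11*g + 30)/(g^2 - 3*g - 4)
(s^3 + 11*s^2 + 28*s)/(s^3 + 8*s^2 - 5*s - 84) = s/(s - 3)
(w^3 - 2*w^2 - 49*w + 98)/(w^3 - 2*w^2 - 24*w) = (-w^3 + 2*w^2 + 49*w - 98)/(w*(-w^2 + 2*w + 24))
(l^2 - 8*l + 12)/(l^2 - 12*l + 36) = (l - 2)/(l - 6)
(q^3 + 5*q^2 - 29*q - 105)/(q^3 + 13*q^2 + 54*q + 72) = (q^2 + 2*q - 35)/(q^2 + 10*q + 24)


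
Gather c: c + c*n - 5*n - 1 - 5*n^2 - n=c*(n + 1) - 5*n^2 - 6*n - 1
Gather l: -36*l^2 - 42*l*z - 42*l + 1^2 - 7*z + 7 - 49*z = -36*l^2 + l*(-42*z - 42) - 56*z + 8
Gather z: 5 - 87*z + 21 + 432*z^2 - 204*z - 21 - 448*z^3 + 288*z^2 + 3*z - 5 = -448*z^3 + 720*z^2 - 288*z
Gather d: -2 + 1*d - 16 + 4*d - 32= 5*d - 50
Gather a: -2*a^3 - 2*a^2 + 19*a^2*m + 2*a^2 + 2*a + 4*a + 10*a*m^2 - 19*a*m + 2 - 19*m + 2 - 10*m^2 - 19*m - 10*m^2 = -2*a^3 + 19*a^2*m + a*(10*m^2 - 19*m + 6) - 20*m^2 - 38*m + 4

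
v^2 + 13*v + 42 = (v + 6)*(v + 7)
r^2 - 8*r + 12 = (r - 6)*(r - 2)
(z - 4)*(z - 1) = z^2 - 5*z + 4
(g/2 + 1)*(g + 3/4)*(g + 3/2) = g^3/2 + 17*g^2/8 + 45*g/16 + 9/8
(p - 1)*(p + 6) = p^2 + 5*p - 6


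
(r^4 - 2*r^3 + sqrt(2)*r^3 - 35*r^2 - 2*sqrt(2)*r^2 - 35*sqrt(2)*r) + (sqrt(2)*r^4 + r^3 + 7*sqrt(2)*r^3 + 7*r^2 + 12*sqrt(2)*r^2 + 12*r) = r^4 + sqrt(2)*r^4 - r^3 + 8*sqrt(2)*r^3 - 28*r^2 + 10*sqrt(2)*r^2 - 35*sqrt(2)*r + 12*r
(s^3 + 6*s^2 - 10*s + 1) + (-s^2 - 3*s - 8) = s^3 + 5*s^2 - 13*s - 7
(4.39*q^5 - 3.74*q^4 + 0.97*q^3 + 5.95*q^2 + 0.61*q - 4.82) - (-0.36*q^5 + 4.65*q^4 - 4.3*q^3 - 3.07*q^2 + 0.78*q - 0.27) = 4.75*q^5 - 8.39*q^4 + 5.27*q^3 + 9.02*q^2 - 0.17*q - 4.55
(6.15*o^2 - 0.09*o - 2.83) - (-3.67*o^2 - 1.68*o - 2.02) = 9.82*o^2 + 1.59*o - 0.81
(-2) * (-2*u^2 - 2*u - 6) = 4*u^2 + 4*u + 12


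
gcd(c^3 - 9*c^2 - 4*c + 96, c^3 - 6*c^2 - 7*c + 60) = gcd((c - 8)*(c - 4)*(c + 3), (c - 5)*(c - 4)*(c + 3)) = c^2 - c - 12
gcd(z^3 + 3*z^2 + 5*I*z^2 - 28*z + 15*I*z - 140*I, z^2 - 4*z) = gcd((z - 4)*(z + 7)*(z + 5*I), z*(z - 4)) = z - 4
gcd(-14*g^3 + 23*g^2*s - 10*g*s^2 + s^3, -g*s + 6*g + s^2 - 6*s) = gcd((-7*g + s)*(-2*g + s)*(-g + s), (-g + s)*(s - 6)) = -g + s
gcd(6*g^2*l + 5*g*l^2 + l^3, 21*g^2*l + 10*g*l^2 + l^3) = 3*g*l + l^2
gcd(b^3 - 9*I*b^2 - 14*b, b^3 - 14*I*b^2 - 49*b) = b^2 - 7*I*b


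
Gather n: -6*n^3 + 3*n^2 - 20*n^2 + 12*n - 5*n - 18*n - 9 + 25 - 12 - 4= -6*n^3 - 17*n^2 - 11*n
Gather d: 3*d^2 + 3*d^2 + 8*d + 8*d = 6*d^2 + 16*d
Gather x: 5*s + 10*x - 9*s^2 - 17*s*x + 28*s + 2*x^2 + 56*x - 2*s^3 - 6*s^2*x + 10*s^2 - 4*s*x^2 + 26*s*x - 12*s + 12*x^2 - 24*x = -2*s^3 + s^2 + 21*s + x^2*(14 - 4*s) + x*(-6*s^2 + 9*s + 42)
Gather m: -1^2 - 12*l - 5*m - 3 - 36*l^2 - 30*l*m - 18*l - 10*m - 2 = -36*l^2 - 30*l + m*(-30*l - 15) - 6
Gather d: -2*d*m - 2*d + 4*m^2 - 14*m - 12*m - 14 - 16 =d*(-2*m - 2) + 4*m^2 - 26*m - 30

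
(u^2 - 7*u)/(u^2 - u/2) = 2*(u - 7)/(2*u - 1)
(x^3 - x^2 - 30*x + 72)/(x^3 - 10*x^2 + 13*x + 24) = (x^2 + 2*x - 24)/(x^2 - 7*x - 8)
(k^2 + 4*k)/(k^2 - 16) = k/(k - 4)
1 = 1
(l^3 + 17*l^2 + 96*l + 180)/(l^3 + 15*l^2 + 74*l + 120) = (l + 6)/(l + 4)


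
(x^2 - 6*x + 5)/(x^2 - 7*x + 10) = (x - 1)/(x - 2)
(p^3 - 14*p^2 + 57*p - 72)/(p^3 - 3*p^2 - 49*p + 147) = (p^2 - 11*p + 24)/(p^2 - 49)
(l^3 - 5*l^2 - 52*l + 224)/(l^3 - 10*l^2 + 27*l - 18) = (l^3 - 5*l^2 - 52*l + 224)/(l^3 - 10*l^2 + 27*l - 18)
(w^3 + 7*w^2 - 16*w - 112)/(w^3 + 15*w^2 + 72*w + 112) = (w - 4)/(w + 4)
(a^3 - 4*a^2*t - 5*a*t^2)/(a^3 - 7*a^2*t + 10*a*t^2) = (-a - t)/(-a + 2*t)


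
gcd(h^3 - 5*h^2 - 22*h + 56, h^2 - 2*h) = h - 2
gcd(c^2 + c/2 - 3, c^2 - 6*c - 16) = c + 2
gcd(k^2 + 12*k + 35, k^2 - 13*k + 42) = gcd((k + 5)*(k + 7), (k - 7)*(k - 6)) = 1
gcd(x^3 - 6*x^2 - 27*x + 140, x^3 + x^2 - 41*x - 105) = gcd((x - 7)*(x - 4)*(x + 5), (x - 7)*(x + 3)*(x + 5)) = x^2 - 2*x - 35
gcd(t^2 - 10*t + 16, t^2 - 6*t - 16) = t - 8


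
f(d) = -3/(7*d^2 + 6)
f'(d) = 42*d/(7*d^2 + 6)^2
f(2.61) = -0.06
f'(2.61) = 0.04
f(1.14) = -0.20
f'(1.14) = 0.21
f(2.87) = -0.05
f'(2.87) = 0.03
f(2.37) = -0.07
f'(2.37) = 0.05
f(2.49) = -0.06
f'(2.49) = 0.04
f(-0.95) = -0.24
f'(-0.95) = -0.26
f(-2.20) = -0.08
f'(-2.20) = -0.06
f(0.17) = -0.48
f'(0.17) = 0.19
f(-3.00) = -0.04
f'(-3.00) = -0.03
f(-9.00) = -0.00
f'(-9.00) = 0.00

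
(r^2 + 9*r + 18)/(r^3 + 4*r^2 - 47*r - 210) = (r + 3)/(r^2 - 2*r - 35)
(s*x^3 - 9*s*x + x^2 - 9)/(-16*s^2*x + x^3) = (-s*x^3 + 9*s*x - x^2 + 9)/(x*(16*s^2 - x^2))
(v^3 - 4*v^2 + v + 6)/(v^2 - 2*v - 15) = (-v^3 + 4*v^2 - v - 6)/(-v^2 + 2*v + 15)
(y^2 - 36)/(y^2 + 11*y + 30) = (y - 6)/(y + 5)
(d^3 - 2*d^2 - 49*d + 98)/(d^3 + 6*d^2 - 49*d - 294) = (d - 2)/(d + 6)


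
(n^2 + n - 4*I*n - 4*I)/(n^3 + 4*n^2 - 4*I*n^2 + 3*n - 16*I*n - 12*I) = 1/(n + 3)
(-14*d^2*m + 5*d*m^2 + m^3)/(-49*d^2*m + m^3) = (2*d - m)/(7*d - m)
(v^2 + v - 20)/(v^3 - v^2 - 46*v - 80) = (v - 4)/(v^2 - 6*v - 16)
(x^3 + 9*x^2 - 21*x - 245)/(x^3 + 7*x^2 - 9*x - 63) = (x^2 + 2*x - 35)/(x^2 - 9)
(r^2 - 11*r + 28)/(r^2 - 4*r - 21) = (r - 4)/(r + 3)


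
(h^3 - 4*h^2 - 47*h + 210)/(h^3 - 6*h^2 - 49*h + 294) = (h - 5)/(h - 7)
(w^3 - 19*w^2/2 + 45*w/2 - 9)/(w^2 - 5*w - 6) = (2*w^2 - 7*w + 3)/(2*(w + 1))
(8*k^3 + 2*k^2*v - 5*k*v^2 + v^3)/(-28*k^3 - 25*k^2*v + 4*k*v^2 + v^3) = (-2*k + v)/(7*k + v)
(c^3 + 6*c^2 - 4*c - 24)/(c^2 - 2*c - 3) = (-c^3 - 6*c^2 + 4*c + 24)/(-c^2 + 2*c + 3)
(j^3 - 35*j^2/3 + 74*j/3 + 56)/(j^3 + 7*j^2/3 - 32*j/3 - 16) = (j^2 - 13*j + 42)/(j^2 + j - 12)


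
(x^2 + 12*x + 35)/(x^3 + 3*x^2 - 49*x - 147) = (x + 5)/(x^2 - 4*x - 21)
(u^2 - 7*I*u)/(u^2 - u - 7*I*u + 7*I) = u/(u - 1)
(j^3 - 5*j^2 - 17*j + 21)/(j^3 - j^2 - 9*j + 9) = (j - 7)/(j - 3)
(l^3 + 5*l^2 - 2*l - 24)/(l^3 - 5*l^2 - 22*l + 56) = (l + 3)/(l - 7)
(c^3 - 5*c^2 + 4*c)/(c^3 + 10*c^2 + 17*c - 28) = c*(c - 4)/(c^2 + 11*c + 28)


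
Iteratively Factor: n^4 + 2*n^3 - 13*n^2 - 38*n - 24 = (n + 1)*(n^3 + n^2 - 14*n - 24) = (n + 1)*(n + 2)*(n^2 - n - 12) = (n + 1)*(n + 2)*(n + 3)*(n - 4)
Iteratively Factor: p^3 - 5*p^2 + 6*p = (p - 3)*(p^2 - 2*p) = (p - 3)*(p - 2)*(p)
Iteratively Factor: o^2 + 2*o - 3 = (o - 1)*(o + 3)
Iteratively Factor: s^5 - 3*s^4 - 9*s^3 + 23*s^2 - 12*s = (s - 1)*(s^4 - 2*s^3 - 11*s^2 + 12*s) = s*(s - 1)*(s^3 - 2*s^2 - 11*s + 12) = s*(s - 4)*(s - 1)*(s^2 + 2*s - 3) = s*(s - 4)*(s - 1)*(s + 3)*(s - 1)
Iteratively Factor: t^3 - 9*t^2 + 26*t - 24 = (t - 4)*(t^2 - 5*t + 6) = (t - 4)*(t - 2)*(t - 3)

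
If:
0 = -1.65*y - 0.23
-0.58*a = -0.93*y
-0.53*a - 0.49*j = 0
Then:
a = -0.22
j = 0.24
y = -0.14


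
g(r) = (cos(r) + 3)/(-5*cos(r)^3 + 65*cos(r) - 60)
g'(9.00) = 0.01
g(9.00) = -0.02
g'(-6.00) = 14.08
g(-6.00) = -1.97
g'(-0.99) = -0.32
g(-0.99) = -0.14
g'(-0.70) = -0.92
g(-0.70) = -0.30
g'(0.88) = 0.46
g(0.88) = -0.18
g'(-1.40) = -0.10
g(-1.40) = -0.06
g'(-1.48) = -0.09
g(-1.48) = -0.06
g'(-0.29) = -13.11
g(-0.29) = -1.87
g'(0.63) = 1.27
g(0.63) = -0.38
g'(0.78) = 0.66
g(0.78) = -0.24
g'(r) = (-15*sin(r)*cos(r)^2 + 65*sin(r))*(cos(r) + 3)/(-5*cos(r)^3 + 65*cos(r) - 60)^2 - sin(r)/(-5*cos(r)^3 + 65*cos(r) - 60) = (-3*cos(r) - 9*cos(2*r) - cos(3*r) + 93)*sin(r)/(10*(cos(r)^3 - 13*cos(r) + 12)^2)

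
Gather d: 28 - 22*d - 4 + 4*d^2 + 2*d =4*d^2 - 20*d + 24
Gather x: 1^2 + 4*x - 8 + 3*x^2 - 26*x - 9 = 3*x^2 - 22*x - 16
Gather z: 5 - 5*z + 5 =10 - 5*z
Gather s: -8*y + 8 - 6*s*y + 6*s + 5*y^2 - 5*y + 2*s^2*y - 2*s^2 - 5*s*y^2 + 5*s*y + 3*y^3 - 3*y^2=s^2*(2*y - 2) + s*(-5*y^2 - y + 6) + 3*y^3 + 2*y^2 - 13*y + 8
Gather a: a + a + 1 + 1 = 2*a + 2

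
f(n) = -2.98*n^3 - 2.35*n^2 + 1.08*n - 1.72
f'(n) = -8.94*n^2 - 4.7*n + 1.08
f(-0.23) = -2.06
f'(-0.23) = 1.69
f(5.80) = -655.94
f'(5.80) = -326.92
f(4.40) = -296.31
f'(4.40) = -192.68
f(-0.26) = -2.11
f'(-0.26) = 1.70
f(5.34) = -516.74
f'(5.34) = -278.95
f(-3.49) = 92.56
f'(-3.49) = -91.41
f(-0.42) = -2.37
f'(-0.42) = 1.48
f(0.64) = -2.77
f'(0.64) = -5.59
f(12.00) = -5476.60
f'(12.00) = -1342.68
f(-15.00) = 9510.83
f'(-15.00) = -1939.92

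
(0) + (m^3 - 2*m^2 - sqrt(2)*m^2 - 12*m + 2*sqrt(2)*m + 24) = m^3 - 2*m^2 - sqrt(2)*m^2 - 12*m + 2*sqrt(2)*m + 24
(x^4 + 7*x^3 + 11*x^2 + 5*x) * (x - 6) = x^5 + x^4 - 31*x^3 - 61*x^2 - 30*x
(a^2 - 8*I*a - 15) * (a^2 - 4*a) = a^4 - 4*a^3 - 8*I*a^3 - 15*a^2 + 32*I*a^2 + 60*a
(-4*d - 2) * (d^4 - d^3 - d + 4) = -4*d^5 + 2*d^4 + 2*d^3 + 4*d^2 - 14*d - 8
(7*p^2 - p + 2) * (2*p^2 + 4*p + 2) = 14*p^4 + 26*p^3 + 14*p^2 + 6*p + 4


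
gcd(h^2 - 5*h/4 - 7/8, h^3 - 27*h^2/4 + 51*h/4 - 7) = h - 7/4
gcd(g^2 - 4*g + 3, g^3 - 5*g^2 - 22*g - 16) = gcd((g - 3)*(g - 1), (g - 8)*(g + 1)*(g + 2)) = 1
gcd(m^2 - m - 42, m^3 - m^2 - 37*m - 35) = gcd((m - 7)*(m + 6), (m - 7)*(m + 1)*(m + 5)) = m - 7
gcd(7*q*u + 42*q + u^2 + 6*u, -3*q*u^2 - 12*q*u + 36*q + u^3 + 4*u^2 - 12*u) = u + 6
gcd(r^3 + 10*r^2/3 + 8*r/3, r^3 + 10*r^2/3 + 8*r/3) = r^3 + 10*r^2/3 + 8*r/3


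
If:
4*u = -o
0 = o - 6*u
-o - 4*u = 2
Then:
No Solution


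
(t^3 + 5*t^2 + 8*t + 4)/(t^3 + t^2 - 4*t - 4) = (t + 2)/(t - 2)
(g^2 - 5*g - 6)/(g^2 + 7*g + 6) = (g - 6)/(g + 6)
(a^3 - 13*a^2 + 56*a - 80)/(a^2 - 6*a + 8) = (a^2 - 9*a + 20)/(a - 2)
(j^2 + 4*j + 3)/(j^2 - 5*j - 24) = (j + 1)/(j - 8)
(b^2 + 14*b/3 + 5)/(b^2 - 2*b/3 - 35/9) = 3*(b + 3)/(3*b - 7)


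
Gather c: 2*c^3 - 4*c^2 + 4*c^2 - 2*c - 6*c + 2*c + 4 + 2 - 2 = 2*c^3 - 6*c + 4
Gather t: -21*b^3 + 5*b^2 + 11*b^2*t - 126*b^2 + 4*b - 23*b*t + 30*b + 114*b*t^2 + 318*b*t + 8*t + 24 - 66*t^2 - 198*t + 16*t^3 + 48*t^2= -21*b^3 - 121*b^2 + 34*b + 16*t^3 + t^2*(114*b - 18) + t*(11*b^2 + 295*b - 190) + 24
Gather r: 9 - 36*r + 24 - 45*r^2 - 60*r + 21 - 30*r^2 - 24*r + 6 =-75*r^2 - 120*r + 60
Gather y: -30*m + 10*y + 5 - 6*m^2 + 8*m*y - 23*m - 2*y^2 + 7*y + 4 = -6*m^2 - 53*m - 2*y^2 + y*(8*m + 17) + 9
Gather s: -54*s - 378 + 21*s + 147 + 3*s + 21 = -30*s - 210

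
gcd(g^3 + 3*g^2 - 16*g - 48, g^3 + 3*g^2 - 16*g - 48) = g^3 + 3*g^2 - 16*g - 48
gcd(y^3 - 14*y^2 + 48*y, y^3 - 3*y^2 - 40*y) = y^2 - 8*y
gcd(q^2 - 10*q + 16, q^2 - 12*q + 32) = q - 8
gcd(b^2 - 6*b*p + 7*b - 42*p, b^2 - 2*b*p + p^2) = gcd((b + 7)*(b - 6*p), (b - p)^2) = 1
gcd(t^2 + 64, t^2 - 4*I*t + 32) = t - 8*I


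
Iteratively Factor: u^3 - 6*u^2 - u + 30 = (u - 3)*(u^2 - 3*u - 10) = (u - 5)*(u - 3)*(u + 2)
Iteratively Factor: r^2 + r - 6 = (r - 2)*(r + 3)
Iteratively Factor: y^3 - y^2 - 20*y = (y + 4)*(y^2 - 5*y) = (y - 5)*(y + 4)*(y)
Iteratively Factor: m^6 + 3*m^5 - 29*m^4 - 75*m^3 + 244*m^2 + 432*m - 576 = (m - 1)*(m^5 + 4*m^4 - 25*m^3 - 100*m^2 + 144*m + 576) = (m - 1)*(m + 3)*(m^4 + m^3 - 28*m^2 - 16*m + 192) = (m - 4)*(m - 1)*(m + 3)*(m^3 + 5*m^2 - 8*m - 48) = (m - 4)*(m - 3)*(m - 1)*(m + 3)*(m^2 + 8*m + 16) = (m - 4)*(m - 3)*(m - 1)*(m + 3)*(m + 4)*(m + 4)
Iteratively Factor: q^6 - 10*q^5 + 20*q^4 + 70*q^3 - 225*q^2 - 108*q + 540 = (q + 2)*(q^5 - 12*q^4 + 44*q^3 - 18*q^2 - 189*q + 270) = (q - 5)*(q + 2)*(q^4 - 7*q^3 + 9*q^2 + 27*q - 54) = (q - 5)*(q - 3)*(q + 2)*(q^3 - 4*q^2 - 3*q + 18) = (q - 5)*(q - 3)^2*(q + 2)*(q^2 - q - 6) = (q - 5)*(q - 3)^3*(q + 2)*(q + 2)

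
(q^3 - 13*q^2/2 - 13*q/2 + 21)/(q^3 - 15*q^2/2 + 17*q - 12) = (q^2 - 5*q - 14)/(q^2 - 6*q + 8)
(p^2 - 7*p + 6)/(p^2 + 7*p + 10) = (p^2 - 7*p + 6)/(p^2 + 7*p + 10)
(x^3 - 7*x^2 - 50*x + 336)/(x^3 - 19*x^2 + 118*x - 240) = (x + 7)/(x - 5)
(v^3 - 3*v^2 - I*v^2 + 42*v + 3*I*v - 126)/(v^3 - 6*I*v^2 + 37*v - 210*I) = (v - 3)/(v - 5*I)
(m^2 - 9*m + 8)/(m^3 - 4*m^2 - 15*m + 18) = (m - 8)/(m^2 - 3*m - 18)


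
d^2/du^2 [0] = 0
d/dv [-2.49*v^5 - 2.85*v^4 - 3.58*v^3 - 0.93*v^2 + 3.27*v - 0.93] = -12.45*v^4 - 11.4*v^3 - 10.74*v^2 - 1.86*v + 3.27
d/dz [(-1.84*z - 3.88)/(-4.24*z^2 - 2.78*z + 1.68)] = (7.8016*z^2 + 5.1152*z - (1.84*z + 3.88)*(8.48*z + 2.78) - 3.0912)/(4.24*z^2 + 2.78*z - 1.68)^2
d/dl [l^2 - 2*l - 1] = 2*l - 2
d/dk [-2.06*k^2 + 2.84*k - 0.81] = 2.84 - 4.12*k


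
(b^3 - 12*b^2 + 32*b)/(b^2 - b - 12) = b*(b - 8)/(b + 3)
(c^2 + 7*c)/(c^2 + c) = (c + 7)/(c + 1)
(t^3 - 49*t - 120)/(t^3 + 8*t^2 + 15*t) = (t - 8)/t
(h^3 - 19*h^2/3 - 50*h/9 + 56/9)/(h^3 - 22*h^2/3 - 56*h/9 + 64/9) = (h - 7)/(h - 8)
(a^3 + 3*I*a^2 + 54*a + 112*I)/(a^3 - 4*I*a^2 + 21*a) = (a^2 + 10*I*a - 16)/(a*(a + 3*I))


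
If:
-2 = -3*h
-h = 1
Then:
No Solution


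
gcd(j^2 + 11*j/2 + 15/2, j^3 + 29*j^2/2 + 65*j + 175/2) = j + 5/2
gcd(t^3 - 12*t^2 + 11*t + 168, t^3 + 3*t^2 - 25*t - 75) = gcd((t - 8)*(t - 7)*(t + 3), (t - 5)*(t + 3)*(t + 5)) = t + 3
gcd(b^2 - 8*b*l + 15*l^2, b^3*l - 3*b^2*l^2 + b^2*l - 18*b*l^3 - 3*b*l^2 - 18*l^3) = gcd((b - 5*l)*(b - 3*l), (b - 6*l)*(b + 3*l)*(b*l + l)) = 1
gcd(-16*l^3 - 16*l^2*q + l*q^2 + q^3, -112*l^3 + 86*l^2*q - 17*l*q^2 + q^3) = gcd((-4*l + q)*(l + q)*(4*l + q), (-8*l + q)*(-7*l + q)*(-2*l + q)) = 1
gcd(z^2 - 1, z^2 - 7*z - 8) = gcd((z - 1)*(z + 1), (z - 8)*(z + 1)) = z + 1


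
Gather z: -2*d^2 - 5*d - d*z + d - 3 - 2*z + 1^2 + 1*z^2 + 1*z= -2*d^2 - 4*d + z^2 + z*(-d - 1) - 2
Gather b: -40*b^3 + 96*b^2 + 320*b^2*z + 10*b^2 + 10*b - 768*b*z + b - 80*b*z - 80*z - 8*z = -40*b^3 + b^2*(320*z + 106) + b*(11 - 848*z) - 88*z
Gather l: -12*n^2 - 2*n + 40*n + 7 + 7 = -12*n^2 + 38*n + 14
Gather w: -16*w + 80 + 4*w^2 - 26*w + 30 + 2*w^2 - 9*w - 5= 6*w^2 - 51*w + 105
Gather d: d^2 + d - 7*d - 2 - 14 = d^2 - 6*d - 16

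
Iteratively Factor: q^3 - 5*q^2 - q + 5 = (q - 5)*(q^2 - 1) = (q - 5)*(q - 1)*(q + 1)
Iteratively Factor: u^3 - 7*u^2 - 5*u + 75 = (u - 5)*(u^2 - 2*u - 15) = (u - 5)*(u + 3)*(u - 5)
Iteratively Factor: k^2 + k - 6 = (k + 3)*(k - 2)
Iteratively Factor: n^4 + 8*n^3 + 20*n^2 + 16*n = (n + 2)*(n^3 + 6*n^2 + 8*n) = n*(n + 2)*(n^2 + 6*n + 8) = n*(n + 2)^2*(n + 4)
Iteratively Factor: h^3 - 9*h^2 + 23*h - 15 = (h - 5)*(h^2 - 4*h + 3) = (h - 5)*(h - 1)*(h - 3)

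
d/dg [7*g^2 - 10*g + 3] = 14*g - 10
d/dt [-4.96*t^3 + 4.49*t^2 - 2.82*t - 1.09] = -14.88*t^2 + 8.98*t - 2.82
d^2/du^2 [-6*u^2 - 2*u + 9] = -12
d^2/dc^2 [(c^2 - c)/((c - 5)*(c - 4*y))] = 2*(c*(c - 5)^2*(c - 1) + c*(c - 5)*(c - 1)*(c - 4*y) + c*(c - 1)*(c - 4*y)^2 + (1 - 2*c)*(c - 5)^2*(c - 4*y) + (1 - 2*c)*(c - 5)*(c - 4*y)^2 + (c - 5)^2*(c - 4*y)^2)/((c - 5)^3*(c - 4*y)^3)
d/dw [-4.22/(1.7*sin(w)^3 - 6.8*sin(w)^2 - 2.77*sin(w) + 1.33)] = (21.522*sin(w)^2 - 57.392*sin(w) - 11.6894)*cos(w)/(1.7*sin(w)^3 - 6.8*sin(w)^2 - 2.77*sin(w) + 1.33)^2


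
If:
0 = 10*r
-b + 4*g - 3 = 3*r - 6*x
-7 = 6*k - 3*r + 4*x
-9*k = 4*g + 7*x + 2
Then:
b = 5*x + 11/2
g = 17/8 - x/4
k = -2*x/3 - 7/6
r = 0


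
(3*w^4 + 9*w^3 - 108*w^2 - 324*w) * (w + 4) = 3*w^5 + 21*w^4 - 72*w^3 - 756*w^2 - 1296*w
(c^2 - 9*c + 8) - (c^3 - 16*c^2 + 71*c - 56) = -c^3 + 17*c^2 - 80*c + 64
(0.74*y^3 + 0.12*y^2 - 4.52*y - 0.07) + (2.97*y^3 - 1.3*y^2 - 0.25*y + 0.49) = 3.71*y^3 - 1.18*y^2 - 4.77*y + 0.42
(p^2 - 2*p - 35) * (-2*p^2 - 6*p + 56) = -2*p^4 - 2*p^3 + 138*p^2 + 98*p - 1960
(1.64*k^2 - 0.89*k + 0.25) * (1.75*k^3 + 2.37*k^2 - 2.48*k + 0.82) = 2.87*k^5 + 2.3293*k^4 - 5.739*k^3 + 4.1445*k^2 - 1.3498*k + 0.205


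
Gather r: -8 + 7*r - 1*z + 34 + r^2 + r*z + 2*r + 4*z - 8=r^2 + r*(z + 9) + 3*z + 18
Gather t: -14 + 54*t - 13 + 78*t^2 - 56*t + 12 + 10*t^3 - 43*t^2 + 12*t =10*t^3 + 35*t^2 + 10*t - 15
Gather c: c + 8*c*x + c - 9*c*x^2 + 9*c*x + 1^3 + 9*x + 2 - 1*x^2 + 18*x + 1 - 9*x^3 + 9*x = c*(-9*x^2 + 17*x + 2) - 9*x^3 - x^2 + 36*x + 4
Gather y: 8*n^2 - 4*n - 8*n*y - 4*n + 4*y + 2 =8*n^2 - 8*n + y*(4 - 8*n) + 2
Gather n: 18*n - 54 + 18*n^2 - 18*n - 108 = 18*n^2 - 162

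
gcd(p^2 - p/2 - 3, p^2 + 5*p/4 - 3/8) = p + 3/2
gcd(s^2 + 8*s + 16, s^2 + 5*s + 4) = s + 4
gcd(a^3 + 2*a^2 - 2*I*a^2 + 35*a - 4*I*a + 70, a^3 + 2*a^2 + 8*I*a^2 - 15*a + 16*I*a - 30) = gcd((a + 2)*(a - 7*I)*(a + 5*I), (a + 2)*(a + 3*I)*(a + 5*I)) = a^2 + a*(2 + 5*I) + 10*I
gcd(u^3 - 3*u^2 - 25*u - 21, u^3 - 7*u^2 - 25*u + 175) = u - 7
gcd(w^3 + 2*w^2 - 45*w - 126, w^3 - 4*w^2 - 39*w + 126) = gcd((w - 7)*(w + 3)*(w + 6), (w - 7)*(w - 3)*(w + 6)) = w^2 - w - 42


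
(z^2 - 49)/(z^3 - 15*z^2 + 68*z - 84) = (z + 7)/(z^2 - 8*z + 12)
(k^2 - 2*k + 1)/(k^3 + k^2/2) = 2*(k^2 - 2*k + 1)/(k^2*(2*k + 1))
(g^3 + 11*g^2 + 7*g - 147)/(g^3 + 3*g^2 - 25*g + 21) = (g + 7)/(g - 1)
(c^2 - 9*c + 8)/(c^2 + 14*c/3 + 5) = 3*(c^2 - 9*c + 8)/(3*c^2 + 14*c + 15)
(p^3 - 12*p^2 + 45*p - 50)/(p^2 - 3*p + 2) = (p^2 - 10*p + 25)/(p - 1)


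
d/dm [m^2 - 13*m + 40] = 2*m - 13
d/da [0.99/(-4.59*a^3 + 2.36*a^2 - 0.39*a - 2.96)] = (13.6323*a^2 - 4.6728*a + 0.3861)/(4.59*a^3 - 2.36*a^2 + 0.39*a + 2.96)^2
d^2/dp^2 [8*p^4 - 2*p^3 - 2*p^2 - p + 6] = 96*p^2 - 12*p - 4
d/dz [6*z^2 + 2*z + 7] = 12*z + 2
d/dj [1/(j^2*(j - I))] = (j*(-j + I) - 2*(j - I)^2)/(j^3*(j - I)^3)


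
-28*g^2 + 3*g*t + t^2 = (-4*g + t)*(7*g + t)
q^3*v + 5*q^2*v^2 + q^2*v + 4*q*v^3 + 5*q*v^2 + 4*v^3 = (q + v)*(q + 4*v)*(q*v + v)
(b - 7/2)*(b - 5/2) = b^2 - 6*b + 35/4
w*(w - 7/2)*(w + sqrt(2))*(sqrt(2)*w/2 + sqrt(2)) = sqrt(2)*w^4/2 - 3*sqrt(2)*w^3/4 + w^3 - 7*sqrt(2)*w^2/2 - 3*w^2/2 - 7*w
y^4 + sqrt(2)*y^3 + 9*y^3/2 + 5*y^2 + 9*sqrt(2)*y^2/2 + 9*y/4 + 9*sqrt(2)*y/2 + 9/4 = (y + 3/2)*(y + 3)*(y + sqrt(2)/2)^2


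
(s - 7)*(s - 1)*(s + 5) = s^3 - 3*s^2 - 33*s + 35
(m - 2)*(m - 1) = m^2 - 3*m + 2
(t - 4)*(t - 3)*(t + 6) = t^3 - t^2 - 30*t + 72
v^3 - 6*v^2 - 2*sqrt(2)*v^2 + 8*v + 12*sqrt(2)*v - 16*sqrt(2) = (v - 4)*(v - 2)*(v - 2*sqrt(2))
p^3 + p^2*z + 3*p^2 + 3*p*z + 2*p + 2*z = (p + 1)*(p + 2)*(p + z)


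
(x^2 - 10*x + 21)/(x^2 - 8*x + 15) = (x - 7)/(x - 5)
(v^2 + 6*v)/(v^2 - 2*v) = (v + 6)/(v - 2)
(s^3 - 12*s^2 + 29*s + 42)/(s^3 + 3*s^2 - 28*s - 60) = (s^3 - 12*s^2 + 29*s + 42)/(s^3 + 3*s^2 - 28*s - 60)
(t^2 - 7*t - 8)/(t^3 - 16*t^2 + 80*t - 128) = (t + 1)/(t^2 - 8*t + 16)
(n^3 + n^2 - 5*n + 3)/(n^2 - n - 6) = (-n^3 - n^2 + 5*n - 3)/(-n^2 + n + 6)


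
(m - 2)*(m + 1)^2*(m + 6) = m^4 + 6*m^3 - 3*m^2 - 20*m - 12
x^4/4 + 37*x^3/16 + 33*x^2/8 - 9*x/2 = x*(x/4 + 1)*(x - 3/4)*(x + 6)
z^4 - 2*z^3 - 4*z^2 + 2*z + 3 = (z - 3)*(z - 1)*(z + 1)^2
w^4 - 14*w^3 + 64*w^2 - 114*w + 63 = (w - 7)*(w - 3)^2*(w - 1)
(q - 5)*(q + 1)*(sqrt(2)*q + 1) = sqrt(2)*q^3 - 4*sqrt(2)*q^2 + q^2 - 5*sqrt(2)*q - 4*q - 5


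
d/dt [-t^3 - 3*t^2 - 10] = 3*t*(-t - 2)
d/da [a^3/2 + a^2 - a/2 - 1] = 3*a^2/2 + 2*a - 1/2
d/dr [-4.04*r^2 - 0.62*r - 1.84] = -8.08*r - 0.62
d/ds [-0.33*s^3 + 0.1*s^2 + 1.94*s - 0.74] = -0.99*s^2 + 0.2*s + 1.94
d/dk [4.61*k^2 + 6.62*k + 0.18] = 9.22*k + 6.62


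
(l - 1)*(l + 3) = l^2 + 2*l - 3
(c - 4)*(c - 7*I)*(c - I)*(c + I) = c^4 - 4*c^3 - 7*I*c^3 + c^2 + 28*I*c^2 - 4*c - 7*I*c + 28*I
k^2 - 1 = (k - 1)*(k + 1)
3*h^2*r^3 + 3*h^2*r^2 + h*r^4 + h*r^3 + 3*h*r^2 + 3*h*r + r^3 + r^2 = r*(3*h + r)*(r + 1)*(h*r + 1)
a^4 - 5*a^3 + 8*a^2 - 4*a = a*(a - 2)^2*(a - 1)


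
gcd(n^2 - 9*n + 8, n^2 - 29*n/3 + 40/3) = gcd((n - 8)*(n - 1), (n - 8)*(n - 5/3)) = n - 8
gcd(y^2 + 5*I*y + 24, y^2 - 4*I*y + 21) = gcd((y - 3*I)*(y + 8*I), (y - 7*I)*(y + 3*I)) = 1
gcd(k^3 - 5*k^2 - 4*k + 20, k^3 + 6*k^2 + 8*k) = k + 2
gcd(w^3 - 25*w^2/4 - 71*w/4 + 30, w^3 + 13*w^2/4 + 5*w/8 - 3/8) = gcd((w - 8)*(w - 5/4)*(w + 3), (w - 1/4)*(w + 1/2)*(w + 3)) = w + 3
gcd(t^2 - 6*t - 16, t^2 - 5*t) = 1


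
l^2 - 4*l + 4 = (l - 2)^2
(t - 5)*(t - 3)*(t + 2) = t^3 - 6*t^2 - t + 30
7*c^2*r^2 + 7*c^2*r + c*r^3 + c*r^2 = r*(7*c + r)*(c*r + c)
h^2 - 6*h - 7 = (h - 7)*(h + 1)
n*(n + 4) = n^2 + 4*n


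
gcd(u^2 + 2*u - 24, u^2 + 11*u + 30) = u + 6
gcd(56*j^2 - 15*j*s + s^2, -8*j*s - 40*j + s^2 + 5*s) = -8*j + s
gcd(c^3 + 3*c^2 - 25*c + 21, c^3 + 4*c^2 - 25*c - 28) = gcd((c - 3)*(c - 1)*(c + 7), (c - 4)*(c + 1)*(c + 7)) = c + 7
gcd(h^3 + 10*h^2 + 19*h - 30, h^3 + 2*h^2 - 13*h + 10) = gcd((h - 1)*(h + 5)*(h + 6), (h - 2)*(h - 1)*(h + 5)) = h^2 + 4*h - 5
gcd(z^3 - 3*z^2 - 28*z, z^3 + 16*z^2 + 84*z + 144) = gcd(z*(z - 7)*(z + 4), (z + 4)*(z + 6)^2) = z + 4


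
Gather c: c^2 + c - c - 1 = c^2 - 1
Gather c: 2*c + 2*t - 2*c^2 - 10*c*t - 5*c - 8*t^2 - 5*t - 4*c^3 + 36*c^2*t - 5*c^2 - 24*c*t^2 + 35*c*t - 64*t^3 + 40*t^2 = -4*c^3 + c^2*(36*t - 7) + c*(-24*t^2 + 25*t - 3) - 64*t^3 + 32*t^2 - 3*t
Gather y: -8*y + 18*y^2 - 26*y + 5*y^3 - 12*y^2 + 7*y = 5*y^3 + 6*y^2 - 27*y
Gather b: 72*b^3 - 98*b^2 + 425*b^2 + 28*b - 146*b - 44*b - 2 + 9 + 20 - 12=72*b^3 + 327*b^2 - 162*b + 15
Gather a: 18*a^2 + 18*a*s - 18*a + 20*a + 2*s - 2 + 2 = 18*a^2 + a*(18*s + 2) + 2*s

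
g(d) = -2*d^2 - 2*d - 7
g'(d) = -4*d - 2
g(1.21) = -12.35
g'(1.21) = -6.84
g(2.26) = -21.74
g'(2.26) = -11.04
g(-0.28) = -6.60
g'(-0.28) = -0.88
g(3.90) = -45.22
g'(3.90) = -17.60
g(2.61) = -25.84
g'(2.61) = -12.44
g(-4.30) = -35.38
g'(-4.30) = 15.20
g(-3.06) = -19.61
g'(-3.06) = 10.24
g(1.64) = -15.66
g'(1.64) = -8.56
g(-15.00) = -427.00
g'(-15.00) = 58.00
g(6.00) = -91.00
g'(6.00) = -26.00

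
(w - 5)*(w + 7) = w^2 + 2*w - 35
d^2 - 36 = (d - 6)*(d + 6)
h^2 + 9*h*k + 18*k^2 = (h + 3*k)*(h + 6*k)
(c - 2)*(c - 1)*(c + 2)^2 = c^4 + c^3 - 6*c^2 - 4*c + 8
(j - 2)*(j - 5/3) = j^2 - 11*j/3 + 10/3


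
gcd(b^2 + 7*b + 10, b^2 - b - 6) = b + 2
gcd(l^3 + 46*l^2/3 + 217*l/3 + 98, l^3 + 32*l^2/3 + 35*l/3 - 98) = l^2 + 13*l + 42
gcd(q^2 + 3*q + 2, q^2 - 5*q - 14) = q + 2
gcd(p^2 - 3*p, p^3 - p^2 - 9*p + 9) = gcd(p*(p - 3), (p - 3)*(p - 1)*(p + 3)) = p - 3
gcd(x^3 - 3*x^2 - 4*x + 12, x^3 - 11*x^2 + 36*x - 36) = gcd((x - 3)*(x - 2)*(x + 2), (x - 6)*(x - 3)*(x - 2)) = x^2 - 5*x + 6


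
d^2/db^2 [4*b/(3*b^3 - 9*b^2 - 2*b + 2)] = 8*(b*(-9*b^2 + 18*b + 2)^2 + (-9*b^2 - 9*b*(b - 1) + 18*b + 2)*(3*b^3 - 9*b^2 - 2*b + 2))/(3*b^3 - 9*b^2 - 2*b + 2)^3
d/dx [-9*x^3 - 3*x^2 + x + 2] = -27*x^2 - 6*x + 1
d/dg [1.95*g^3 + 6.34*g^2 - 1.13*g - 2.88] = 5.85*g^2 + 12.68*g - 1.13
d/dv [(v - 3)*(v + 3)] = 2*v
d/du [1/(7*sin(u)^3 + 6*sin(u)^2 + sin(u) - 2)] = (-12*sin(u) + 21*cos(u)^2 - 22)*cos(u)/(7*sin(u)^3 + 6*sin(u)^2 + sin(u) - 2)^2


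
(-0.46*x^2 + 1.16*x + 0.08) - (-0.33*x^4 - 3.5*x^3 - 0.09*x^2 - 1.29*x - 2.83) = 0.33*x^4 + 3.5*x^3 - 0.37*x^2 + 2.45*x + 2.91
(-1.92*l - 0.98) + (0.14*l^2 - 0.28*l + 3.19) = 0.14*l^2 - 2.2*l + 2.21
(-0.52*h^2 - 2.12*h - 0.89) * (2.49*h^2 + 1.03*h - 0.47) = -1.2948*h^4 - 5.8144*h^3 - 4.1553*h^2 + 0.0796999999999999*h + 0.4183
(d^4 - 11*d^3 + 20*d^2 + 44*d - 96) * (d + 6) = d^5 - 5*d^4 - 46*d^3 + 164*d^2 + 168*d - 576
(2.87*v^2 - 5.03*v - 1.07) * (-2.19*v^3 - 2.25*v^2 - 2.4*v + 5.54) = -6.2853*v^5 + 4.5582*v^4 + 6.7728*v^3 + 30.3793*v^2 - 25.2982*v - 5.9278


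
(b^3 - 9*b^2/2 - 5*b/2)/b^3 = 1 - 9/(2*b) - 5/(2*b^2)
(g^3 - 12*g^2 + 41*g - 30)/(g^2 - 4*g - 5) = (g^2 - 7*g + 6)/(g + 1)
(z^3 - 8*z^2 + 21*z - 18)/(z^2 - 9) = (z^2 - 5*z + 6)/(z + 3)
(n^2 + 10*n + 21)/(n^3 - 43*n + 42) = (n + 3)/(n^2 - 7*n + 6)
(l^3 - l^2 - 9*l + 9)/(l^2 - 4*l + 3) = l + 3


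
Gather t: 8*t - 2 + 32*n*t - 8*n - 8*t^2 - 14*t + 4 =-8*n - 8*t^2 + t*(32*n - 6) + 2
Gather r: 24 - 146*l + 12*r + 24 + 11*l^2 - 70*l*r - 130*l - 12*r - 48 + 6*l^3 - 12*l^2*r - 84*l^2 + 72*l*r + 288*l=6*l^3 - 73*l^2 + 12*l + r*(-12*l^2 + 2*l)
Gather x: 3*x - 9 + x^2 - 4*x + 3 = x^2 - x - 6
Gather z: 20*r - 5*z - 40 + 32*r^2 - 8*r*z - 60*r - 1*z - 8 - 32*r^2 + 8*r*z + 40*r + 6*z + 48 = 0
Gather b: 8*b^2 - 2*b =8*b^2 - 2*b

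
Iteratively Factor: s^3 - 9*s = (s - 3)*(s^2 + 3*s) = s*(s - 3)*(s + 3)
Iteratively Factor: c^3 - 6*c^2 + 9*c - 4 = (c - 1)*(c^2 - 5*c + 4) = (c - 4)*(c - 1)*(c - 1)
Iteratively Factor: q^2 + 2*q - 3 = (q - 1)*(q + 3)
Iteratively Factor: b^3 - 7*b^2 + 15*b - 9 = (b - 1)*(b^2 - 6*b + 9) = (b - 3)*(b - 1)*(b - 3)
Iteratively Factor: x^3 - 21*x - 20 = (x + 4)*(x^2 - 4*x - 5) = (x + 1)*(x + 4)*(x - 5)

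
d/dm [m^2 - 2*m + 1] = 2*m - 2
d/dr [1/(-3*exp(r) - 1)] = 3*exp(r)/(3*exp(r) + 1)^2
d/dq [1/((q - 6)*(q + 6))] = -2*q/(q^4 - 72*q^2 + 1296)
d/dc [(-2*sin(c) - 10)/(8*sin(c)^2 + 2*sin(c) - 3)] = 2*(8*sin(c)^2 + 80*sin(c) + 13)*cos(c)/((2*sin(c) - 1)^2*(4*sin(c) + 3)^2)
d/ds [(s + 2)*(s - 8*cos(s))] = s + (s + 2)*(8*sin(s) + 1) - 8*cos(s)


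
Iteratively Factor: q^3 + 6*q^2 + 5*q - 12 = (q + 3)*(q^2 + 3*q - 4) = (q + 3)*(q + 4)*(q - 1)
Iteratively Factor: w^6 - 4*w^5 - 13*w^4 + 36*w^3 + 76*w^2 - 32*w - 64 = (w - 4)*(w^5 - 13*w^3 - 16*w^2 + 12*w + 16) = (w - 4)*(w - 1)*(w^4 + w^3 - 12*w^2 - 28*w - 16) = (w - 4)*(w - 1)*(w + 1)*(w^3 - 12*w - 16) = (w - 4)^2*(w - 1)*(w + 1)*(w^2 + 4*w + 4) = (w - 4)^2*(w - 1)*(w + 1)*(w + 2)*(w + 2)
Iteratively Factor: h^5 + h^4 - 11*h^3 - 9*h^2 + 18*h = (h + 3)*(h^4 - 2*h^3 - 5*h^2 + 6*h) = (h + 2)*(h + 3)*(h^3 - 4*h^2 + 3*h) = (h - 1)*(h + 2)*(h + 3)*(h^2 - 3*h) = (h - 3)*(h - 1)*(h + 2)*(h + 3)*(h)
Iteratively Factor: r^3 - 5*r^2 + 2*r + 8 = (r - 4)*(r^2 - r - 2) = (r - 4)*(r + 1)*(r - 2)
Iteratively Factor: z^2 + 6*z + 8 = (z + 4)*(z + 2)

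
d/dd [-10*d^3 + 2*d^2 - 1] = 2*d*(2 - 15*d)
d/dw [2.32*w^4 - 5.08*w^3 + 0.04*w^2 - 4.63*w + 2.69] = 9.28*w^3 - 15.24*w^2 + 0.08*w - 4.63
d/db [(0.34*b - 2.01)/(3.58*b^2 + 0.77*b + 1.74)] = (-1.2172*b^2 + 14.3916*b + 2.1393)/(12.8164*b^4 + 5.5132*b^3 + 13.0513*b^2 + 2.6796*b + 3.0276)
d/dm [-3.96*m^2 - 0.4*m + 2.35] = -7.92*m - 0.4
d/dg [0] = 0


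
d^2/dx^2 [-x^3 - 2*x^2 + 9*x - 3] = -6*x - 4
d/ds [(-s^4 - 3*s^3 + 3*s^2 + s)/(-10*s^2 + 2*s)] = (5*s^3 + 6*s^2 - 3*s + 4)/(25*s^2 - 10*s + 1)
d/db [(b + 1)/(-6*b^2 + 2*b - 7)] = 3*(2*b^2 + 4*b - 3)/(36*b^4 - 24*b^3 + 88*b^2 - 28*b + 49)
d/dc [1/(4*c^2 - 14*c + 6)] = (7 - 4*c)/(2*(2*c^2 - 7*c + 3)^2)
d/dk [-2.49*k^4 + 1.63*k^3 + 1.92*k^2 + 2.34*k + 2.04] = -9.96*k^3 + 4.89*k^2 + 3.84*k + 2.34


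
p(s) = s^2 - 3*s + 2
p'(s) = 2*s - 3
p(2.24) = 0.30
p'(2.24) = 1.48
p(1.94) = -0.06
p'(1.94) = 0.88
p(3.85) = 5.27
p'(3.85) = 4.70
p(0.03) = 1.91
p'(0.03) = -2.94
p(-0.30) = 2.99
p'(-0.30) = -3.60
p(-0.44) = 3.51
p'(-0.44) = -3.88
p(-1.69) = 9.93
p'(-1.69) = -6.38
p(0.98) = 0.02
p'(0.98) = -1.04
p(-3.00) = 20.00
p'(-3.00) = -9.00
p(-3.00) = 20.00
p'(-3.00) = -9.00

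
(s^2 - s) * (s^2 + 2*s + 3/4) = s^4 + s^3 - 5*s^2/4 - 3*s/4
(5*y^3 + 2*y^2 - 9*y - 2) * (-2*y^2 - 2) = -10*y^5 - 4*y^4 + 8*y^3 + 18*y + 4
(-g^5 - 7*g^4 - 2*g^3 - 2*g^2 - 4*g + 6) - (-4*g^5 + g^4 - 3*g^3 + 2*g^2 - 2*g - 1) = 3*g^5 - 8*g^4 + g^3 - 4*g^2 - 2*g + 7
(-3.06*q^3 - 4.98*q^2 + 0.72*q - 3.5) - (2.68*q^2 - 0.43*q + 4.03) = -3.06*q^3 - 7.66*q^2 + 1.15*q - 7.53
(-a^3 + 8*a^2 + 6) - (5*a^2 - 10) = -a^3 + 3*a^2 + 16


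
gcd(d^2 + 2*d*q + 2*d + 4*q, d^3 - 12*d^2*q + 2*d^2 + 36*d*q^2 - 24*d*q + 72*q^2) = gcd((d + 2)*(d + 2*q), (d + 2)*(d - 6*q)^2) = d + 2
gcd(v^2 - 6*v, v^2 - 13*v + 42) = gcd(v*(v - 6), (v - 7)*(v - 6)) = v - 6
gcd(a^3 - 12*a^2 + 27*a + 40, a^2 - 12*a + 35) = a - 5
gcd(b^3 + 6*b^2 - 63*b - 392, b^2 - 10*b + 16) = b - 8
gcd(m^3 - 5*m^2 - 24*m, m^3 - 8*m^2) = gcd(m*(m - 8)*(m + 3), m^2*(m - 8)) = m^2 - 8*m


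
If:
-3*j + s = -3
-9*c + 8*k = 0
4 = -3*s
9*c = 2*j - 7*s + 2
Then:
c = 112/81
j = 5/9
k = 14/9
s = -4/3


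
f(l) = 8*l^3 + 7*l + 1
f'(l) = 24*l^2 + 7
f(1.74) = 55.32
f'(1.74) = 79.66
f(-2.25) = -105.88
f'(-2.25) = 128.50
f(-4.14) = -595.64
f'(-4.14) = 418.35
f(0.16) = 2.15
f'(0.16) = 7.61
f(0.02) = 1.14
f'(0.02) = 7.01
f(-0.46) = -3.00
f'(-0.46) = 12.08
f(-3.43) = -345.84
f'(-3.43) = 289.36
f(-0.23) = -0.71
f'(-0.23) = 8.27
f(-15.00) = -27104.00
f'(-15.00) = 5407.00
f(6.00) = 1771.00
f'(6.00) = 871.00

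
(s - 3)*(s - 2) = s^2 - 5*s + 6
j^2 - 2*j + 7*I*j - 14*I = (j - 2)*(j + 7*I)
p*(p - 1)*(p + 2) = p^3 + p^2 - 2*p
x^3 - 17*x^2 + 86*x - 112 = (x - 8)*(x - 7)*(x - 2)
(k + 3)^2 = k^2 + 6*k + 9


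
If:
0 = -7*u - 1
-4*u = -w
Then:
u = -1/7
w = -4/7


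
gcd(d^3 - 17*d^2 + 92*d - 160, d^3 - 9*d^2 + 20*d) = d^2 - 9*d + 20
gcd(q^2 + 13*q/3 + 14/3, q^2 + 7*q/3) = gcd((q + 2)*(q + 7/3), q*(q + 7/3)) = q + 7/3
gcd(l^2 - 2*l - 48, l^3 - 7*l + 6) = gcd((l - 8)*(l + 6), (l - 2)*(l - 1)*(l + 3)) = 1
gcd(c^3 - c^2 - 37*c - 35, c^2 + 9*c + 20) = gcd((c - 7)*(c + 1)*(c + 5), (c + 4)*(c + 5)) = c + 5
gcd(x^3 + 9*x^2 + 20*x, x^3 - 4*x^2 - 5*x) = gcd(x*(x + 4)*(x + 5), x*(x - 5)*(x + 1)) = x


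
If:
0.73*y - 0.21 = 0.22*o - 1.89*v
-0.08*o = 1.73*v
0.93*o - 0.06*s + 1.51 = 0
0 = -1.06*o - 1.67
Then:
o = -1.58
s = 0.75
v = 0.07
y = -0.38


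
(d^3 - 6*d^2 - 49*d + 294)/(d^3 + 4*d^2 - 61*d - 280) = (d^2 - 13*d + 42)/(d^2 - 3*d - 40)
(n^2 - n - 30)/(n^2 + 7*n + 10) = (n - 6)/(n + 2)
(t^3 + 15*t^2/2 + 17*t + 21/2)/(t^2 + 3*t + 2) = (2*t^2 + 13*t + 21)/(2*(t + 2))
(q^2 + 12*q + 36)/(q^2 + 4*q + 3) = (q^2 + 12*q + 36)/(q^2 + 4*q + 3)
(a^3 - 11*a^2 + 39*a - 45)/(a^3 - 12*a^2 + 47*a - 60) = (a - 3)/(a - 4)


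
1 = 1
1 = 1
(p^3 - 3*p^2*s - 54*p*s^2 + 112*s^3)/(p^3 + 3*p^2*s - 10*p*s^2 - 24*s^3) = (p^3 - 3*p^2*s - 54*p*s^2 + 112*s^3)/(p^3 + 3*p^2*s - 10*p*s^2 - 24*s^3)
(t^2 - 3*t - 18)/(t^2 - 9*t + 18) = (t + 3)/(t - 3)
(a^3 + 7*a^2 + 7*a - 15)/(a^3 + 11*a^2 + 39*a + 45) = (a - 1)/(a + 3)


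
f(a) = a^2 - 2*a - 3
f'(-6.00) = -14.00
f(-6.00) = 45.00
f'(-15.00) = -32.00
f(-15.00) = 252.00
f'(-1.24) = -4.48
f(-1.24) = 1.02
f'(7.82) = 13.64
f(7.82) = 42.51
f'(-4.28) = -10.56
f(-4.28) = 23.88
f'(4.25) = 6.50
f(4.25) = 6.56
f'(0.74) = -0.52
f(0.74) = -3.93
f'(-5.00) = -12.00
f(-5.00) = 32.00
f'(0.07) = -1.86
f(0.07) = -3.14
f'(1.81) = 1.62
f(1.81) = -3.34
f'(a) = 2*a - 2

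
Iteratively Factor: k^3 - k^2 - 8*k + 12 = (k - 2)*(k^2 + k - 6) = (k - 2)*(k + 3)*(k - 2)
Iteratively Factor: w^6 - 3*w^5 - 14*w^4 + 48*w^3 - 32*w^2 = (w - 2)*(w^5 - w^4 - 16*w^3 + 16*w^2) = (w - 2)*(w - 1)*(w^4 - 16*w^2) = (w - 2)*(w - 1)*(w + 4)*(w^3 - 4*w^2) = w*(w - 2)*(w - 1)*(w + 4)*(w^2 - 4*w) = w*(w - 4)*(w - 2)*(w - 1)*(w + 4)*(w)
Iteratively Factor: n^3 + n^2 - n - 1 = (n + 1)*(n^2 - 1) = (n - 1)*(n + 1)*(n + 1)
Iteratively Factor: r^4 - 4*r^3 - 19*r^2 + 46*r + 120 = (r - 4)*(r^3 - 19*r - 30) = (r - 4)*(r + 3)*(r^2 - 3*r - 10) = (r - 4)*(r + 2)*(r + 3)*(r - 5)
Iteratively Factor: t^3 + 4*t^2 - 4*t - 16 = (t - 2)*(t^2 + 6*t + 8) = (t - 2)*(t + 2)*(t + 4)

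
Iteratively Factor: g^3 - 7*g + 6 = (g - 1)*(g^2 + g - 6) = (g - 1)*(g + 3)*(g - 2)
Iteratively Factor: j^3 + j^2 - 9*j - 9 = (j - 3)*(j^2 + 4*j + 3) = (j - 3)*(j + 3)*(j + 1)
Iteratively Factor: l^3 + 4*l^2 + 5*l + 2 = (l + 1)*(l^2 + 3*l + 2) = (l + 1)^2*(l + 2)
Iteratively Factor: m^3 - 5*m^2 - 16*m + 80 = (m + 4)*(m^2 - 9*m + 20) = (m - 4)*(m + 4)*(m - 5)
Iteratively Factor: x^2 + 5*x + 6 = (x + 3)*(x + 2)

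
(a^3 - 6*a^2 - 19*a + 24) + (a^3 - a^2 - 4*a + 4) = 2*a^3 - 7*a^2 - 23*a + 28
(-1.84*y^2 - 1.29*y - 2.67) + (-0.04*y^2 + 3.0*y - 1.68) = -1.88*y^2 + 1.71*y - 4.35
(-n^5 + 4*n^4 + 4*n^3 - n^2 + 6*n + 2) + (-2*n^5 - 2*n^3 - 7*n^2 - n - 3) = -3*n^5 + 4*n^4 + 2*n^3 - 8*n^2 + 5*n - 1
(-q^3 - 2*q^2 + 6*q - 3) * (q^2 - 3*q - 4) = -q^5 + q^4 + 16*q^3 - 13*q^2 - 15*q + 12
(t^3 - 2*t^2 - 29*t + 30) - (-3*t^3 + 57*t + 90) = 4*t^3 - 2*t^2 - 86*t - 60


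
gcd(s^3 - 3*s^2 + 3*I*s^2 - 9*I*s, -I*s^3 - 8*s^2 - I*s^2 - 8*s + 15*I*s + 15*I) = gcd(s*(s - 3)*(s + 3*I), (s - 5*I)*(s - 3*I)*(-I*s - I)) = 1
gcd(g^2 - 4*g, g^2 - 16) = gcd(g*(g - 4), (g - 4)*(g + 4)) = g - 4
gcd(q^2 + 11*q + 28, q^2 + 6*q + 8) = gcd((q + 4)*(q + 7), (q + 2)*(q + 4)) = q + 4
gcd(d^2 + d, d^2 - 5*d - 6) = d + 1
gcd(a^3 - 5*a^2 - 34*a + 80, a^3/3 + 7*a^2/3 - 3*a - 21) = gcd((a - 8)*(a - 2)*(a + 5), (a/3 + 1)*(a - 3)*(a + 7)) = 1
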